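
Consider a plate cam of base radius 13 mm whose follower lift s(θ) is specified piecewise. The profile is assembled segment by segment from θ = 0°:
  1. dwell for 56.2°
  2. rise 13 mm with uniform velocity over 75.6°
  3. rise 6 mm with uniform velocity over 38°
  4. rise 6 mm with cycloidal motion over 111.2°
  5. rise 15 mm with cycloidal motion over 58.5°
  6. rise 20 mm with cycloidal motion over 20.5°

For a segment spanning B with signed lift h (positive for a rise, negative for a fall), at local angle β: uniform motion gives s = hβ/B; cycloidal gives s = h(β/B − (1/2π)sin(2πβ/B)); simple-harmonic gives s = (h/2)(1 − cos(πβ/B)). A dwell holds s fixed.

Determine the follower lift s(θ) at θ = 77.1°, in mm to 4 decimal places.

seg 1 [0°–56.2°] dwell: s stays 0.0000
seg 2 [56.2°–131.8°] uniform, h=13: θ=77.1° here. β=20.9, B=75.6. 13·20.9/75.6 = 3.5939 → s = 3.5939

3.5939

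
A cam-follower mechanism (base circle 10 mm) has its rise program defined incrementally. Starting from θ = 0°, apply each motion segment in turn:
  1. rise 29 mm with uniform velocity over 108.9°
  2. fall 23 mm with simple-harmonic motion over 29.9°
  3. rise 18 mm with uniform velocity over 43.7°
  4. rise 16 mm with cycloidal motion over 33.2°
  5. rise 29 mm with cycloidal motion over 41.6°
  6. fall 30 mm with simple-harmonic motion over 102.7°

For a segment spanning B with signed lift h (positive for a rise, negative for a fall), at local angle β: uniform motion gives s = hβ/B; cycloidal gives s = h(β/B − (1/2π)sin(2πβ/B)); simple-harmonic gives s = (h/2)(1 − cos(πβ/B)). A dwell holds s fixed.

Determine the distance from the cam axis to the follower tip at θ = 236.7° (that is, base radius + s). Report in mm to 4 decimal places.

seg 1 [0°–108.9°] uniform, h=29: full span → s += 29 → s = 29.0000
seg 2 [108.9°–138.8°] simple-harmonic, h=-23: full span → s += -23 → s = 6.0000
seg 3 [138.8°–182.5°] uniform, h=18: full span → s += 18 → s = 24.0000
seg 4 [182.5°–215.7°] cycloidal, h=16: full span → s += 16 → s = 40.0000
seg 5 [215.7°–257.3°] cycloidal, h=29: θ=236.7° here. β=21, B=41.6. 29·(0.5048 − sin(2π·0.5048)/(2π)) = 14.7788 → s = 54.7788
radial distance = base radius + s = 10 + 54.7788 = 64.7788

64.7788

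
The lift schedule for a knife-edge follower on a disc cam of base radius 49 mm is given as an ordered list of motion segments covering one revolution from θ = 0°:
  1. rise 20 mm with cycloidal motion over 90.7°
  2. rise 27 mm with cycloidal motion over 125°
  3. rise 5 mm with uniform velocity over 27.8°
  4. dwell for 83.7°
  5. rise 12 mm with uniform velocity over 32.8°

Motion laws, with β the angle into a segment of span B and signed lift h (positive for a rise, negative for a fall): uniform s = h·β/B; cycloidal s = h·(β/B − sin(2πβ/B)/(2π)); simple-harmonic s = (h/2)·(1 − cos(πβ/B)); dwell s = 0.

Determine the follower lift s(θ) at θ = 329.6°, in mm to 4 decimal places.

seg 1 [0°–90.7°] cycloidal, h=20: full span → s += 20 → s = 20.0000
seg 2 [90.7°–215.7°] cycloidal, h=27: full span → s += 27 → s = 47.0000
seg 3 [215.7°–243.5°] uniform, h=5: full span → s += 5 → s = 52.0000
seg 4 [243.5°–327.2°] dwell: s stays 52.0000
seg 5 [327.2°–360°] uniform, h=12: θ=329.6° here. β=2.4, B=32.8. 12·2.4/32.8 = 0.8780 → s = 52.8780

52.8780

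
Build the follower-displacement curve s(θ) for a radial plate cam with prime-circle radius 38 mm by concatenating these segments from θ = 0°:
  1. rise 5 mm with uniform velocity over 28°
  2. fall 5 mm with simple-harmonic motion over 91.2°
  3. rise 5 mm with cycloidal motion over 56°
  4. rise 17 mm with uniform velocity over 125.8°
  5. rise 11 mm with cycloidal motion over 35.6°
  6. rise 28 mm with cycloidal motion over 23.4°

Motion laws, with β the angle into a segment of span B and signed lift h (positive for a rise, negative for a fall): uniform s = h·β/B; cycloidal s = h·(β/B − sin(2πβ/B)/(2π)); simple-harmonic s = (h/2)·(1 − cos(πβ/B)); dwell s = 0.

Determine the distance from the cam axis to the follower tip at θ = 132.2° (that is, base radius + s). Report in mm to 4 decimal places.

seg 1 [0°–28°] uniform, h=5: full span → s += 5 → s = 5.0000
seg 2 [28°–119.2°] simple-harmonic, h=-5: full span → s += -5 → s = 0.0000
seg 3 [119.2°–175.2°] cycloidal, h=5: θ=132.2° here. β=13, B=56. 5·(0.2321 − sin(2π·0.2321)/(2π)) = 0.3699 → s = 0.3699
radial distance = base radius + s = 38 + 0.3699 = 38.3699

38.3699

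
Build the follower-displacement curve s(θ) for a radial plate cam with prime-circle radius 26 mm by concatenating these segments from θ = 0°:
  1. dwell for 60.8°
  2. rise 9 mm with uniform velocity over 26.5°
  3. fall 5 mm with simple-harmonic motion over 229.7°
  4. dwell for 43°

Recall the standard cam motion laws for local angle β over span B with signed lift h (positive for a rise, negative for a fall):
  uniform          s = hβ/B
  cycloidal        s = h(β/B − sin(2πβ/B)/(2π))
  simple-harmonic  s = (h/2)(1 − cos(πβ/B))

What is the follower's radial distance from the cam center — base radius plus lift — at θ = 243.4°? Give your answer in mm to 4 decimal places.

seg 1 [0°–60.8°] dwell: s stays 0.0000
seg 2 [60.8°–87.3°] uniform, h=9: full span → s += 9 → s = 9.0000
seg 3 [87.3°–317°] simple-harmonic, h=-5: θ=243.4° here. β=156.1, B=229.7. -5/2·(1 − cos(π·0.6796)) = -3.8368 → s = 5.1632
radial distance = base radius + s = 26 + 5.1632 = 31.1632

31.1632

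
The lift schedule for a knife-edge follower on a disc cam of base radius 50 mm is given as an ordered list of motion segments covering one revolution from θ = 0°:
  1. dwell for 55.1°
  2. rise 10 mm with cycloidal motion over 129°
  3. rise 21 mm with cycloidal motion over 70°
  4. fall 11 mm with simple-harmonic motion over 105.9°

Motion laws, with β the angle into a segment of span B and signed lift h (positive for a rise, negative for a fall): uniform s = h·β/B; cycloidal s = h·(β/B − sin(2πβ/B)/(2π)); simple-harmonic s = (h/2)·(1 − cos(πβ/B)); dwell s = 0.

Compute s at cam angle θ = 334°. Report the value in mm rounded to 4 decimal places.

seg 1 [0°–55.1°] dwell: s stays 0.0000
seg 2 [55.1°–184.1°] cycloidal, h=10: full span → s += 10 → s = 10.0000
seg 3 [184.1°–254.1°] cycloidal, h=21: full span → s += 21 → s = 31.0000
seg 4 [254.1°–360°] simple-harmonic, h=-11: θ=334° here. β=79.9, B=105.9. -11/2·(1 − cos(π·0.7545)) = -9.4435 → s = 21.5565

21.5565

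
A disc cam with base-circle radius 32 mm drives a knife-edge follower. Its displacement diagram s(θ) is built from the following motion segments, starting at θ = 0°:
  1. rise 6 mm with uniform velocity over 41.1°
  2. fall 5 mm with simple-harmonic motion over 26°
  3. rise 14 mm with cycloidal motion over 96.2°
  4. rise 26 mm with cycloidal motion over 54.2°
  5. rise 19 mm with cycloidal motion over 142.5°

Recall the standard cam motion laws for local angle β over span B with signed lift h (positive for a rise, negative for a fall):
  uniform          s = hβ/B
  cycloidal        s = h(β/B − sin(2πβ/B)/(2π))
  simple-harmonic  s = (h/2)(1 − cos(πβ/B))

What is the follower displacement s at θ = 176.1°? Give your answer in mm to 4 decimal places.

seg 1 [0°–41.1°] uniform, h=6: full span → s += 6 → s = 6.0000
seg 2 [41.1°–67.1°] simple-harmonic, h=-5: full span → s += -5 → s = 1.0000
seg 3 [67.1°–163.3°] cycloidal, h=14: full span → s += 14 → s = 15.0000
seg 4 [163.3°–217.5°] cycloidal, h=26: θ=176.1° here. β=12.8, B=54.2. 26·(0.2362 − sin(2π·0.2362)/(2π)) = 2.0178 → s = 17.0178

17.0178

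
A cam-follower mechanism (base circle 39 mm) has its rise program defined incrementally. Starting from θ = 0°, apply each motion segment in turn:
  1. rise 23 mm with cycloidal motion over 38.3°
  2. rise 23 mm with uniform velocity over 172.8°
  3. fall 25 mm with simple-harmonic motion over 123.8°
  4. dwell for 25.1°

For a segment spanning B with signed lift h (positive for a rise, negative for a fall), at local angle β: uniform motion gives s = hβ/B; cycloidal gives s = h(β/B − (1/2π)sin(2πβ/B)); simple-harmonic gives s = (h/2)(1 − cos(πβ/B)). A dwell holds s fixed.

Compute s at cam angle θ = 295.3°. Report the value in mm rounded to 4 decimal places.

seg 1 [0°–38.3°] cycloidal, h=23: full span → s += 23 → s = 23.0000
seg 2 [38.3°–211.1°] uniform, h=23: full span → s += 23 → s = 46.0000
seg 3 [211.1°–334.9°] simple-harmonic, h=-25: θ=295.3° here. β=84.2, B=123.8. -25/2·(1 − cos(π·0.6801)) = -19.2021 → s = 26.7979

26.7979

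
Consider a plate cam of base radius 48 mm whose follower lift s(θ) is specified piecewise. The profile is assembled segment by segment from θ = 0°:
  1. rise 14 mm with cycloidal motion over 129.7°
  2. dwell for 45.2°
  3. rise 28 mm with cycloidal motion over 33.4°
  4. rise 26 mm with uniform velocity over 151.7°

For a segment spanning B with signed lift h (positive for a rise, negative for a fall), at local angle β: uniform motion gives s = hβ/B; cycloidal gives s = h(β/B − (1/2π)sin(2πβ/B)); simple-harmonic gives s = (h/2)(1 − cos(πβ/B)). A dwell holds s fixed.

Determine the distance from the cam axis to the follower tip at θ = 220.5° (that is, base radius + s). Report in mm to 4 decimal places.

seg 1 [0°–129.7°] cycloidal, h=14: full span → s += 14 → s = 14.0000
seg 2 [129.7°–174.9°] dwell: s stays 14.0000
seg 3 [174.9°–208.3°] cycloidal, h=28: full span → s += 28 → s = 42.0000
seg 4 [208.3°–360°] uniform, h=26: θ=220.5° here. β=12.2, B=151.7. 26·12.2/151.7 = 2.0910 → s = 44.0910
radial distance = base radius + s = 48 + 44.0910 = 92.0910

92.0910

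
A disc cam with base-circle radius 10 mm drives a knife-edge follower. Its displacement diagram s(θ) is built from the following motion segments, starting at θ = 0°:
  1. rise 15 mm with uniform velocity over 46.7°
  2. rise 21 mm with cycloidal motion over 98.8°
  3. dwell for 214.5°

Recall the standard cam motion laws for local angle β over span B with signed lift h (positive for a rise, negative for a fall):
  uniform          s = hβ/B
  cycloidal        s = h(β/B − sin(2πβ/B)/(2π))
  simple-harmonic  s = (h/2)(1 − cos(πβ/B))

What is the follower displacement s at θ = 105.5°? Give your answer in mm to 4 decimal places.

seg 1 [0°–46.7°] uniform, h=15: full span → s += 15 → s = 15.0000
seg 2 [46.7°–145.5°] cycloidal, h=21: θ=105.5° here. β=58.8, B=98.8. 21·(0.5951 − sin(2π·0.5951)/(2π)) = 14.3791 → s = 29.3791

29.3791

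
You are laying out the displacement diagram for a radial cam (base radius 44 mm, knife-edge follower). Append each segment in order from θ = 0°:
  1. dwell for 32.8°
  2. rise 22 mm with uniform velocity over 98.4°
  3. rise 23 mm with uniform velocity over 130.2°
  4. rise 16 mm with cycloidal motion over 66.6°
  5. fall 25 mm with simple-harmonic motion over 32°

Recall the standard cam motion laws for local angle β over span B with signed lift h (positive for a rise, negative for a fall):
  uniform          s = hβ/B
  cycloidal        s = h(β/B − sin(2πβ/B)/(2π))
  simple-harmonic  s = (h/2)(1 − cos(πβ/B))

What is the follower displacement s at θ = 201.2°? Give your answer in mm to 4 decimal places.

seg 1 [0°–32.8°] dwell: s stays 0.0000
seg 2 [32.8°–131.2°] uniform, h=22: full span → s += 22 → s = 22.0000
seg 3 [131.2°–261.4°] uniform, h=23: θ=201.2° here. β=70, B=130.2. 23·70/130.2 = 12.3656 → s = 34.3656

34.3656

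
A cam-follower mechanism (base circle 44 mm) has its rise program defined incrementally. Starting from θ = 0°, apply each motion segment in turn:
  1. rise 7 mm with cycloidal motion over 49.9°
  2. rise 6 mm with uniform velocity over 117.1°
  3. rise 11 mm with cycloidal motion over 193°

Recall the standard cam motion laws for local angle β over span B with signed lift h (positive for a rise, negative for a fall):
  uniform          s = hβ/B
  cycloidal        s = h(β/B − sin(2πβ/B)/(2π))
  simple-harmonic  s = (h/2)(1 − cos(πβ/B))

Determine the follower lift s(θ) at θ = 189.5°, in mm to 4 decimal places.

seg 1 [0°–49.9°] cycloidal, h=7: full span → s += 7 → s = 7.0000
seg 2 [49.9°–167°] uniform, h=6: full span → s += 6 → s = 13.0000
seg 3 [167°–360°] cycloidal, h=11: θ=189.5° here. β=22.5, B=193. 11·(0.1166 − sin(2π·0.1166)/(2π)) = 0.1116 → s = 13.1116

13.1116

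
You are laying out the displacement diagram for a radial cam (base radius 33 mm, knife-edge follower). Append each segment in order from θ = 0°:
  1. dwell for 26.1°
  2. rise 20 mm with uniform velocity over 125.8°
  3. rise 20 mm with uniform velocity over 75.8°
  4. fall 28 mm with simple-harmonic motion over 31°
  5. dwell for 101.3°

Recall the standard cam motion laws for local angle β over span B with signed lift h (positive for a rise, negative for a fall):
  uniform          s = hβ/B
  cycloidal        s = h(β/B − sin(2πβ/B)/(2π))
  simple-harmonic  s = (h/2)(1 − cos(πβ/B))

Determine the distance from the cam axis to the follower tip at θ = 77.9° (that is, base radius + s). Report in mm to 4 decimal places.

seg 1 [0°–26.1°] dwell: s stays 0.0000
seg 2 [26.1°–151.9°] uniform, h=20: θ=77.9° here. β=51.8, B=125.8. 20·51.8/125.8 = 8.2353 → s = 8.2353
radial distance = base radius + s = 33 + 8.2353 = 41.2353

41.2353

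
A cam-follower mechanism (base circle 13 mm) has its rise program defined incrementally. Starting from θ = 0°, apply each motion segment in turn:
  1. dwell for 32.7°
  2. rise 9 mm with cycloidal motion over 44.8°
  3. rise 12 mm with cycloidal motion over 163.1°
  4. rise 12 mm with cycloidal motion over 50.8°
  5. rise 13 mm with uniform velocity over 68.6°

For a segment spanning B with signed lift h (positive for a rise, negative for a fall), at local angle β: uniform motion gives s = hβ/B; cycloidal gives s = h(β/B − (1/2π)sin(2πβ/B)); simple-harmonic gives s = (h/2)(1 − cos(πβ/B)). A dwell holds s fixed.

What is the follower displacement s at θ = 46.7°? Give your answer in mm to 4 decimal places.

seg 1 [0°–32.7°] dwell: s stays 0.0000
seg 2 [32.7°–77.5°] cycloidal, h=9: θ=46.7° here. β=14, B=44.8. 9·(0.3125 − sin(2π·0.3125)/(2π)) = 1.4891 → s = 1.4891

1.4891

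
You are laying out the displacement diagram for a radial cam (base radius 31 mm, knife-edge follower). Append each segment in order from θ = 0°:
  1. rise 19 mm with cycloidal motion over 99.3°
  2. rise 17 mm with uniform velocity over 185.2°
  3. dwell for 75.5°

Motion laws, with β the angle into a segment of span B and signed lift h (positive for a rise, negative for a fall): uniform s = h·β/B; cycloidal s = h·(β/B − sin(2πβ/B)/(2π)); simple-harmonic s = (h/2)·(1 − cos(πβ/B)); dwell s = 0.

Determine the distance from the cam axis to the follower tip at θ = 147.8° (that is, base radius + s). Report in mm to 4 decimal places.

seg 1 [0°–99.3°] cycloidal, h=19: full span → s += 19 → s = 19.0000
seg 2 [99.3°–284.5°] uniform, h=17: θ=147.8° here. β=48.5, B=185.2. 17·48.5/185.2 = 4.4519 → s = 23.4519
radial distance = base radius + s = 31 + 23.4519 = 54.4519

54.4519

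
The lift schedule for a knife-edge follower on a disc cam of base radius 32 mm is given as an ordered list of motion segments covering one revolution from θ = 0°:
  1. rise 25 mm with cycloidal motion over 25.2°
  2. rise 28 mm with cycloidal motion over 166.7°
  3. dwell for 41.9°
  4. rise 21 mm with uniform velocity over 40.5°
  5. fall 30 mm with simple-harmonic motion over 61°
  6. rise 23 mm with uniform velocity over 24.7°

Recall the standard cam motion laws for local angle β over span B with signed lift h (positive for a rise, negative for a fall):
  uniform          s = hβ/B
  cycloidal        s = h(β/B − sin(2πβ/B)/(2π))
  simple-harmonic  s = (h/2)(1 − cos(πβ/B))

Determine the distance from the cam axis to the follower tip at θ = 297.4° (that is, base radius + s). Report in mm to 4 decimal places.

seg 1 [0°–25.2°] cycloidal, h=25: full span → s += 25 → s = 25.0000
seg 2 [25.2°–191.9°] cycloidal, h=28: full span → s += 28 → s = 53.0000
seg 3 [191.9°–233.8°] dwell: s stays 53.0000
seg 4 [233.8°–274.3°] uniform, h=21: full span → s += 21 → s = 74.0000
seg 5 [274.3°–335.3°] simple-harmonic, h=-30: θ=297.4° here. β=23.1, B=61. -30/2·(1 − cos(π·0.3787)) = -9.4207 → s = 64.5793
radial distance = base radius + s = 32 + 64.5793 = 96.5793

96.5793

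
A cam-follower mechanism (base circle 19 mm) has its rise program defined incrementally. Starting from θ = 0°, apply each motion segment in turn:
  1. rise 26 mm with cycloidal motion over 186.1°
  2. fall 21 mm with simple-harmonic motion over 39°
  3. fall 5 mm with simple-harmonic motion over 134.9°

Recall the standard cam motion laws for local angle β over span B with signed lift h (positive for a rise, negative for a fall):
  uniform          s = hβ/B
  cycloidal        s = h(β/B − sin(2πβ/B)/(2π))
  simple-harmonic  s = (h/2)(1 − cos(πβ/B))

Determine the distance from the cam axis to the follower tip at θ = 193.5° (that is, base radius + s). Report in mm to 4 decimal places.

seg 1 [0°–186.1°] cycloidal, h=26: full span → s += 26 → s = 26.0000
seg 2 [186.1°–225.1°] simple-harmonic, h=-21: θ=193.5° here. β=7.4, B=39. -21/2·(1 − cos(π·0.1897)) = -1.8109 → s = 24.1891
radial distance = base radius + s = 19 + 24.1891 = 43.1891

43.1891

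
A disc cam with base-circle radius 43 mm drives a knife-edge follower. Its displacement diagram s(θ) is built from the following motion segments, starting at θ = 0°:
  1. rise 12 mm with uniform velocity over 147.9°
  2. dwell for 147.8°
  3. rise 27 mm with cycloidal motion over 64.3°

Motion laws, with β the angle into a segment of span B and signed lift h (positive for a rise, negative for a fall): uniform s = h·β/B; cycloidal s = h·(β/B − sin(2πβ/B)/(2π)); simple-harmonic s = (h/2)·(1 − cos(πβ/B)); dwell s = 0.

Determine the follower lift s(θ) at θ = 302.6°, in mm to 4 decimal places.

seg 1 [0°–147.9°] uniform, h=12: full span → s += 12 → s = 12.0000
seg 2 [147.9°–295.7°] dwell: s stays 12.0000
seg 3 [295.7°–360°] cycloidal, h=27: θ=302.6° here. β=6.9, B=64.3. 27·(0.1073 − sin(2π·0.1073)/(2π)) = 0.2146 → s = 12.2146

12.2146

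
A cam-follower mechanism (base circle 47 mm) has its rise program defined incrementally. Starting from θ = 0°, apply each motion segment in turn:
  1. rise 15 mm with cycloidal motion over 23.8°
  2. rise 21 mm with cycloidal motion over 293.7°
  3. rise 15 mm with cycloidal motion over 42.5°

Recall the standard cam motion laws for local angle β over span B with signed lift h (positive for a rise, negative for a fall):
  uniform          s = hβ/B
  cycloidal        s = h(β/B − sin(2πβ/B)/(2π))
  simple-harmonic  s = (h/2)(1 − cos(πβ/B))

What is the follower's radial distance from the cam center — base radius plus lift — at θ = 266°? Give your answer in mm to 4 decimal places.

seg 1 [0°–23.8°] cycloidal, h=15: full span → s += 15 → s = 15.0000
seg 2 [23.8°–317.5°] cycloidal, h=21: θ=266° here. β=242.2, B=293.7. 21·(0.8247 − sin(2π·0.8247)/(2π)) = 20.2990 → s = 35.2990
radial distance = base radius + s = 47 + 35.2990 = 82.2990

82.2990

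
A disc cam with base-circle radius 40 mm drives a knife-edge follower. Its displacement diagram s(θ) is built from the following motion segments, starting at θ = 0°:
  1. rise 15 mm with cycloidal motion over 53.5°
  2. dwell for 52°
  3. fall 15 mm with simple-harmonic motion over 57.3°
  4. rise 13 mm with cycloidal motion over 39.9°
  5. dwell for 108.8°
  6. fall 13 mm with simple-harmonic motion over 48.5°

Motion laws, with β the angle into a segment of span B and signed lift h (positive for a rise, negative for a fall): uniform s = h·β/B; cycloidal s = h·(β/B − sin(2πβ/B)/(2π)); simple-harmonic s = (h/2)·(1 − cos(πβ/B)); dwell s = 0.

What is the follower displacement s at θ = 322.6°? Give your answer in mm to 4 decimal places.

seg 1 [0°–53.5°] cycloidal, h=15: full span → s += 15 → s = 15.0000
seg 2 [53.5°–105.5°] dwell: s stays 15.0000
seg 3 [105.5°–162.8°] simple-harmonic, h=-15: full span → s += -15 → s = 0.0000
seg 4 [162.8°–202.7°] cycloidal, h=13: full span → s += 13 → s = 13.0000
seg 5 [202.7°–311.5°] dwell: s stays 13.0000
seg 6 [311.5°–360°] simple-harmonic, h=-13: θ=322.6° here. β=11.1, B=48.5. -13/2·(1 − cos(π·0.2289)) = -1.6090 → s = 11.3910

11.3910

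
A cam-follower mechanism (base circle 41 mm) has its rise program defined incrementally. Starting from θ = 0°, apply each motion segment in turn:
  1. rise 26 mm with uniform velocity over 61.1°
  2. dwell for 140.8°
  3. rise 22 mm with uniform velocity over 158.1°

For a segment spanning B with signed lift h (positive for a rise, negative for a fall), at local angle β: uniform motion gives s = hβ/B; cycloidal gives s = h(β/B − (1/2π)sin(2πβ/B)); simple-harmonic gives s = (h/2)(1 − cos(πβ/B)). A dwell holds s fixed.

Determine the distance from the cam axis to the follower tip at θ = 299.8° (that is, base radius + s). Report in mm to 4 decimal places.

seg 1 [0°–61.1°] uniform, h=26: full span → s += 26 → s = 26.0000
seg 2 [61.1°–201.9°] dwell: s stays 26.0000
seg 3 [201.9°–360°] uniform, h=22: θ=299.8° here. β=97.9, B=158.1. 22·97.9/158.1 = 13.6230 → s = 39.6230
radial distance = base radius + s = 41 + 39.6230 = 80.6230

80.6230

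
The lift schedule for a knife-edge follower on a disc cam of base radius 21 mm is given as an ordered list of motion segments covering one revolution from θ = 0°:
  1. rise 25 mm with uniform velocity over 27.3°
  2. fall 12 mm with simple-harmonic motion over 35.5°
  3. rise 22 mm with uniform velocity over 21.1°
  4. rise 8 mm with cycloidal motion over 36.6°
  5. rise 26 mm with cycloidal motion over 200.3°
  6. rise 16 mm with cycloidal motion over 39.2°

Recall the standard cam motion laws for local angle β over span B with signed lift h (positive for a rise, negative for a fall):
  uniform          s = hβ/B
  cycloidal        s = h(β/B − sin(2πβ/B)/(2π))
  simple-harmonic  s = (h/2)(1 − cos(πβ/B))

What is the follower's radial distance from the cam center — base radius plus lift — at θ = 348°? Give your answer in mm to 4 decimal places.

seg 1 [0°–27.3°] uniform, h=25: full span → s += 25 → s = 25.0000
seg 2 [27.3°–62.8°] simple-harmonic, h=-12: full span → s += -12 → s = 13.0000
seg 3 [62.8°–83.9°] uniform, h=22: full span → s += 22 → s = 35.0000
seg 4 [83.9°–120.5°] cycloidal, h=8: full span → s += 8 → s = 43.0000
seg 5 [120.5°–320.8°] cycloidal, h=26: full span → s += 26 → s = 69.0000
seg 6 [320.8°–360°] cycloidal, h=16: θ=348° here. β=27.2, B=39.2. 16·(0.6939 − sin(2π·0.6939)/(2π)) = 13.4918 → s = 82.4918
radial distance = base radius + s = 21 + 82.4918 = 103.4918

103.4918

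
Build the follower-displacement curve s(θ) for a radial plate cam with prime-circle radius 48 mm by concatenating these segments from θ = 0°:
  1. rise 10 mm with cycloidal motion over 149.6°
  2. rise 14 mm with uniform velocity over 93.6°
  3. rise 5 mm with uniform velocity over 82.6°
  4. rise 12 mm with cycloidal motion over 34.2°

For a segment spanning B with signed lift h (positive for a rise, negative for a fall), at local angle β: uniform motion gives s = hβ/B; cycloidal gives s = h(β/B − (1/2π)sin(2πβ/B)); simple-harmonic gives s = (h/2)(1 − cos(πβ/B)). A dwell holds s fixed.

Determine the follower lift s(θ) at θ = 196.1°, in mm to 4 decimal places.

seg 1 [0°–149.6°] cycloidal, h=10: full span → s += 10 → s = 10.0000
seg 2 [149.6°–243.2°] uniform, h=14: θ=196.1° here. β=46.5, B=93.6. 14·46.5/93.6 = 6.9551 → s = 16.9551

16.9551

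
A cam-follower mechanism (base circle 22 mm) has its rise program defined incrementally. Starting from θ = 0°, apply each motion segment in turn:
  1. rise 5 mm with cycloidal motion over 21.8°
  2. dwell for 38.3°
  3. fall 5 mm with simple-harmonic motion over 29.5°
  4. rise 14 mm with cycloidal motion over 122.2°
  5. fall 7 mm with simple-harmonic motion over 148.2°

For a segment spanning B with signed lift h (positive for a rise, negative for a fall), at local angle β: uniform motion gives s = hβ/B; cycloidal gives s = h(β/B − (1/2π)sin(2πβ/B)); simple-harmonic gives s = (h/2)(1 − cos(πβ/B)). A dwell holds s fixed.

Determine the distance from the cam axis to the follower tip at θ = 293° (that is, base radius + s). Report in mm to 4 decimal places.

seg 1 [0°–21.8°] cycloidal, h=5: full span → s += 5 → s = 5.0000
seg 2 [21.8°–60.1°] dwell: s stays 5.0000
seg 3 [60.1°–89.6°] simple-harmonic, h=-5: full span → s += -5 → s = 0.0000
seg 4 [89.6°–211.8°] cycloidal, h=14: full span → s += 14 → s = 14.0000
seg 5 [211.8°–360°] simple-harmonic, h=-7: θ=293° here. β=81.2, B=148.2. -7/2·(1 − cos(π·0.5479)) = -4.0248 → s = 9.9752
radial distance = base radius + s = 22 + 9.9752 = 31.9752

31.9752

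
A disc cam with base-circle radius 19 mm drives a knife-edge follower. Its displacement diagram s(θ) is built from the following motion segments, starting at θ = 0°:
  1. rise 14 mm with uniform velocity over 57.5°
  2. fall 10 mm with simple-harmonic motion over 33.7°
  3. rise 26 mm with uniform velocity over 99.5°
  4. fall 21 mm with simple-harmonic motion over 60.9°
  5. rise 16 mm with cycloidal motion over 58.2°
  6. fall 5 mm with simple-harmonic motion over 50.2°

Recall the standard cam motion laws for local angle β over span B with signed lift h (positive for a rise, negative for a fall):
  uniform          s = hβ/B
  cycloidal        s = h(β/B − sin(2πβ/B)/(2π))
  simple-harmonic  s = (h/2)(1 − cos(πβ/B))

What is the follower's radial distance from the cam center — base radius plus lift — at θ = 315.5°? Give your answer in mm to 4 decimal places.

seg 1 [0°–57.5°] uniform, h=14: full span → s += 14 → s = 14.0000
seg 2 [57.5°–91.2°] simple-harmonic, h=-10: full span → s += -10 → s = 4.0000
seg 3 [91.2°–190.7°] uniform, h=26: full span → s += 26 → s = 30.0000
seg 4 [190.7°–251.6°] simple-harmonic, h=-21: full span → s += -21 → s = 9.0000
seg 5 [251.6°–309.8°] cycloidal, h=16: full span → s += 16 → s = 25.0000
seg 6 [309.8°–360°] simple-harmonic, h=-5: θ=315.5° here. β=5.7, B=50.2. -5/2·(1 − cos(π·0.1135)) = -0.1574 → s = 24.8426
radial distance = base radius + s = 19 + 24.8426 = 43.8426

43.8426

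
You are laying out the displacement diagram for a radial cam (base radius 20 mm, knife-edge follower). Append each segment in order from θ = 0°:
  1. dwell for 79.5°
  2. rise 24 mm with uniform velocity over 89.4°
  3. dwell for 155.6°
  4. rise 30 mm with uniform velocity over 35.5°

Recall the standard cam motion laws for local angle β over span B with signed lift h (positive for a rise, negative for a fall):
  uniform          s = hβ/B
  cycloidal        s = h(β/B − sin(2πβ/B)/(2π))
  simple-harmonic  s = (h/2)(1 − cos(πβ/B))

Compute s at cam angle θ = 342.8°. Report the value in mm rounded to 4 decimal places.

seg 1 [0°–79.5°] dwell: s stays 0.0000
seg 2 [79.5°–168.9°] uniform, h=24: full span → s += 24 → s = 24.0000
seg 3 [168.9°–324.5°] dwell: s stays 24.0000
seg 4 [324.5°–360°] uniform, h=30: θ=342.8° here. β=18.3, B=35.5. 30·18.3/35.5 = 15.4648 → s = 39.4648

39.4648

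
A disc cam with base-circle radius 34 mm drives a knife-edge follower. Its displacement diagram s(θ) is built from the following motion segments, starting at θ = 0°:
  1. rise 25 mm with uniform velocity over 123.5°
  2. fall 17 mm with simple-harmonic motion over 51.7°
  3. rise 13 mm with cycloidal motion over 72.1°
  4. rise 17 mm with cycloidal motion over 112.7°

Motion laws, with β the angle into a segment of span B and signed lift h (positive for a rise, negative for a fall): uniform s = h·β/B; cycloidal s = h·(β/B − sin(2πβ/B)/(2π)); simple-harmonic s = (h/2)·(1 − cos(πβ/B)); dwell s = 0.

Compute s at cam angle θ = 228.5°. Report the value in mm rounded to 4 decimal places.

seg 1 [0°–123.5°] uniform, h=25: full span → s += 25 → s = 25.0000
seg 2 [123.5°–175.2°] simple-harmonic, h=-17: full span → s += -17 → s = 8.0000
seg 3 [175.2°–247.3°] cycloidal, h=13: θ=228.5° here. β=53.3, B=72.1. 13·(0.7393 − sin(2π·0.7393)/(2π)) = 11.6746 → s = 19.6746

19.6746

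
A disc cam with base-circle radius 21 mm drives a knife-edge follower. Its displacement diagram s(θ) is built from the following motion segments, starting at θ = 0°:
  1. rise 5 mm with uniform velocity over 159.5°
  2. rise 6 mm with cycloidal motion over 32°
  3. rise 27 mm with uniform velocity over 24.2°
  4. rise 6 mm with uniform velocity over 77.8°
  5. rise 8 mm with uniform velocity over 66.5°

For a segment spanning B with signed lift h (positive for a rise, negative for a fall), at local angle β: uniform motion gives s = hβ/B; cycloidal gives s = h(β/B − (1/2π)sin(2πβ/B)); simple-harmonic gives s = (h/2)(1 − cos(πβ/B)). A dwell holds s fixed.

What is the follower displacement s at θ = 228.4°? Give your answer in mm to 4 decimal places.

seg 1 [0°–159.5°] uniform, h=5: full span → s += 5 → s = 5.0000
seg 2 [159.5°–191.5°] cycloidal, h=6: full span → s += 6 → s = 11.0000
seg 3 [191.5°–215.7°] uniform, h=27: full span → s += 27 → s = 38.0000
seg 4 [215.7°–293.5°] uniform, h=6: θ=228.4° here. β=12.7, B=77.8. 6·12.7/77.8 = 0.9794 → s = 38.9794

38.9794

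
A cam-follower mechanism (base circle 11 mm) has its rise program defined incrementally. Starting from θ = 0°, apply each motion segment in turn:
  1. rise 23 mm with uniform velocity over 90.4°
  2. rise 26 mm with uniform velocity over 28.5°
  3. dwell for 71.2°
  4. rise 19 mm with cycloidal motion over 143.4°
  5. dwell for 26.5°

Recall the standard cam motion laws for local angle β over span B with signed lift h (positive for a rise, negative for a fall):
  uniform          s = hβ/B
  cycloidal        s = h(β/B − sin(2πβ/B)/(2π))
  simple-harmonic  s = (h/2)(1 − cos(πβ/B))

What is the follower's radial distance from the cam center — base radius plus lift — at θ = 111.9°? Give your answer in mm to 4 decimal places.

seg 1 [0°–90.4°] uniform, h=23: full span → s += 23 → s = 23.0000
seg 2 [90.4°–118.9°] uniform, h=26: θ=111.9° here. β=21.5, B=28.5. 26·21.5/28.5 = 19.6140 → s = 42.6140
radial distance = base radius + s = 11 + 42.6140 = 53.6140

53.6140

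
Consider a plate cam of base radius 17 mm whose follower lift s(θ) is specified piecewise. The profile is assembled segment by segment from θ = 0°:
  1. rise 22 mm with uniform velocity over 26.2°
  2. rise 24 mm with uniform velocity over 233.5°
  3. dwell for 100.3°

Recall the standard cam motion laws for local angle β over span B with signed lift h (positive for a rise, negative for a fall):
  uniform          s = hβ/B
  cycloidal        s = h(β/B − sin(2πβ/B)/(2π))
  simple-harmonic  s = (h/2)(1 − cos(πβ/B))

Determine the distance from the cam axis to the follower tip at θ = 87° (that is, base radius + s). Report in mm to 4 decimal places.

seg 1 [0°–26.2°] uniform, h=22: full span → s += 22 → s = 22.0000
seg 2 [26.2°–259.7°] uniform, h=24: θ=87° here. β=60.8, B=233.5. 24·60.8/233.5 = 6.2493 → s = 28.2493
radial distance = base radius + s = 17 + 28.2493 = 45.2493

45.2493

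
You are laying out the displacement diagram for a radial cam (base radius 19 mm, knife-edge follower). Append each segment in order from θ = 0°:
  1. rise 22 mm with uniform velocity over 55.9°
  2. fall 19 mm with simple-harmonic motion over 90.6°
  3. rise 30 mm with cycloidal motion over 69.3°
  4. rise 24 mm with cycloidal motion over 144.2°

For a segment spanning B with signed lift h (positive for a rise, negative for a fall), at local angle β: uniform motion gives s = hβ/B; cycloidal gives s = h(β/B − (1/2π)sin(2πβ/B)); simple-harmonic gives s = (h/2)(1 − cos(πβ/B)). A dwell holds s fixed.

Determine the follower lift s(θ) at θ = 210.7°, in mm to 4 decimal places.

seg 1 [0°–55.9°] uniform, h=22: full span → s += 22 → s = 22.0000
seg 2 [55.9°–146.5°] simple-harmonic, h=-19: full span → s += -19 → s = 3.0000
seg 3 [146.5°–215.8°] cycloidal, h=30: θ=210.7° here. β=64.2, B=69.3. 30·(0.9264 − sin(2π·0.9264)/(2π)) = 29.9222 → s = 32.9222

32.9222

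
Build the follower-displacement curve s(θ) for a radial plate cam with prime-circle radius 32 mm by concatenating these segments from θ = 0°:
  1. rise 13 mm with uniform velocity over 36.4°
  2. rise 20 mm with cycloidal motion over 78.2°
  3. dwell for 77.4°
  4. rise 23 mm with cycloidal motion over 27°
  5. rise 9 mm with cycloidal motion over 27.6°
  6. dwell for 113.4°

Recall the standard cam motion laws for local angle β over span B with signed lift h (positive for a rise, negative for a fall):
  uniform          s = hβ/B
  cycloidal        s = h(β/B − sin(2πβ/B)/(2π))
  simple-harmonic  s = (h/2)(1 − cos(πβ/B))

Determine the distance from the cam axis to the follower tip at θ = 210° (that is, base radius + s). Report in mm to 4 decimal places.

seg 1 [0°–36.4°] uniform, h=13: full span → s += 13 → s = 13.0000
seg 2 [36.4°–114.6°] cycloidal, h=20: full span → s += 20 → s = 33.0000
seg 3 [114.6°–192°] dwell: s stays 33.0000
seg 4 [192°–219°] cycloidal, h=23: θ=210° here. β=18, B=27. 23·(0.6667 − sin(2π·0.6667)/(2π)) = 18.5035 → s = 51.5035
radial distance = base radius + s = 32 + 51.5035 = 83.5035

83.5035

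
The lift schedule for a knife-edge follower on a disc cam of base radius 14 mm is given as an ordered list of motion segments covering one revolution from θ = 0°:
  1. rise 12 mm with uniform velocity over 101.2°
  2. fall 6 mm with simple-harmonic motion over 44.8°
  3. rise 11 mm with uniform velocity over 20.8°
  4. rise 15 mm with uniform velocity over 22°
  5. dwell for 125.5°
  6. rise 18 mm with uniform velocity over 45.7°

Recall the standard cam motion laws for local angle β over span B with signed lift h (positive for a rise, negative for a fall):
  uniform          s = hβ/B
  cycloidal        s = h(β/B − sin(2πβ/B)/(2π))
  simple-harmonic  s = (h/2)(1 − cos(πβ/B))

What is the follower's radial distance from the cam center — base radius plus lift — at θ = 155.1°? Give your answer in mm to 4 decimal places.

seg 1 [0°–101.2°] uniform, h=12: full span → s += 12 → s = 12.0000
seg 2 [101.2°–146°] simple-harmonic, h=-6: full span → s += -6 → s = 6.0000
seg 3 [146°–166.8°] uniform, h=11: θ=155.1° here. β=9.1, B=20.8. 11·9.1/20.8 = 4.8125 → s = 10.8125
radial distance = base radius + s = 14 + 10.8125 = 24.8125

24.8125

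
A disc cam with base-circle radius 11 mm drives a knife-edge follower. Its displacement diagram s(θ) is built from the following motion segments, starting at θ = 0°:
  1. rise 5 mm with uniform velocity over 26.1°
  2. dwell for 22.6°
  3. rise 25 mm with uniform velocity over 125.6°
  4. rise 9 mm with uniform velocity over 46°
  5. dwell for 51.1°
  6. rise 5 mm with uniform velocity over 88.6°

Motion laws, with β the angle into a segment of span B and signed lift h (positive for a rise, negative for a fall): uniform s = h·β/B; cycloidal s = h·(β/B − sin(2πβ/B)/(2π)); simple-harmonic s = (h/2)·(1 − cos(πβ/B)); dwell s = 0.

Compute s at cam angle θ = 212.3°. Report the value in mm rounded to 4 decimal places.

seg 1 [0°–26.1°] uniform, h=5: full span → s += 5 → s = 5.0000
seg 2 [26.1°–48.7°] dwell: s stays 5.0000
seg 3 [48.7°–174.3°] uniform, h=25: full span → s += 25 → s = 30.0000
seg 4 [174.3°–220.3°] uniform, h=9: θ=212.3° here. β=38, B=46. 9·38/46 = 7.4348 → s = 37.4348

37.4348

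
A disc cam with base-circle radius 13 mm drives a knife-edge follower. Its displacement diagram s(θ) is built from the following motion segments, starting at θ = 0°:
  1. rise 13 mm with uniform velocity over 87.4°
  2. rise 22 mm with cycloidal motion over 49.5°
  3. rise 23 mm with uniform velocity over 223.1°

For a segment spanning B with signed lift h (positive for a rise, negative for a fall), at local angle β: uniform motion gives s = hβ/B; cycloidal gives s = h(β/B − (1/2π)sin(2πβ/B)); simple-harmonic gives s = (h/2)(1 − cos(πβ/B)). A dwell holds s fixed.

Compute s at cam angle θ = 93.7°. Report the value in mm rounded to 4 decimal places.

seg 1 [0°–87.4°] uniform, h=13: full span → s += 13 → s = 13.0000
seg 2 [87.4°–136.9°] cycloidal, h=22: θ=93.7° here. β=6.3, B=49.5. 22·(0.1273 − sin(2π·0.1273)/(2π)) = 0.2890 → s = 13.2890

13.2890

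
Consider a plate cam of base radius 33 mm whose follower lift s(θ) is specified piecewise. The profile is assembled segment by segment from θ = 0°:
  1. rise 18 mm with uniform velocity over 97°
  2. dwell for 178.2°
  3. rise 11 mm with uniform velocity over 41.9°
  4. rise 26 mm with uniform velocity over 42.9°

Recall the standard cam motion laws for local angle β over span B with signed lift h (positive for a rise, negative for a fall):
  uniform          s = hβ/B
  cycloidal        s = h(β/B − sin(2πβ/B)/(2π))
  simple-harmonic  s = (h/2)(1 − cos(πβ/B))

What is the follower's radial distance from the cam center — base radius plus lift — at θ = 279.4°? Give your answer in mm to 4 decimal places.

seg 1 [0°–97°] uniform, h=18: full span → s += 18 → s = 18.0000
seg 2 [97°–275.2°] dwell: s stays 18.0000
seg 3 [275.2°–317.1°] uniform, h=11: θ=279.4° here. β=4.2, B=41.9. 11·4.2/41.9 = 1.1026 → s = 19.1026
radial distance = base radius + s = 33 + 19.1026 = 52.1026

52.1026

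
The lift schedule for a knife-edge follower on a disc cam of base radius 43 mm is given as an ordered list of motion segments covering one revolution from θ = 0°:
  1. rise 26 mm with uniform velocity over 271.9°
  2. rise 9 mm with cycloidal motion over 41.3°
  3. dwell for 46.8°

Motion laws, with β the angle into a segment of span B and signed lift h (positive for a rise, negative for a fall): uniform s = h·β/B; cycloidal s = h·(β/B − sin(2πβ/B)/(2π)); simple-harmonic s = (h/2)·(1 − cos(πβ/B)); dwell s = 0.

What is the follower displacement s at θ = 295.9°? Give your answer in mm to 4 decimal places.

seg 1 [0°–271.9°] uniform, h=26: full span → s += 26 → s = 26.0000
seg 2 [271.9°–313.2°] cycloidal, h=9: θ=295.9° here. β=24, B=41.3. 9·(0.5811 − sin(2π·0.5811)/(2π)) = 5.9289 → s = 31.9289

31.9289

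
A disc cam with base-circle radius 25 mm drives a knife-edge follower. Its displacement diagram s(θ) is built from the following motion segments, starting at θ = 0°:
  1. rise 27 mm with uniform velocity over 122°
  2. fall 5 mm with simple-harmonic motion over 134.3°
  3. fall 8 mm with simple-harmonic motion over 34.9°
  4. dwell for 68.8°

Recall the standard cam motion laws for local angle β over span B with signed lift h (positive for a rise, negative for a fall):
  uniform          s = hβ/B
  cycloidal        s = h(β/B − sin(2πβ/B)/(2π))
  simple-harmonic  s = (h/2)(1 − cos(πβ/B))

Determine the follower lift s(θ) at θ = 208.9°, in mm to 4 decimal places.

seg 1 [0°–122°] uniform, h=27: full span → s += 27 → s = 27.0000
seg 2 [122°–256.3°] simple-harmonic, h=-5: θ=208.9° here. β=86.9, B=134.3. -5/2·(1 − cos(π·0.6471)) = -3.6143 → s = 23.3857

23.3857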